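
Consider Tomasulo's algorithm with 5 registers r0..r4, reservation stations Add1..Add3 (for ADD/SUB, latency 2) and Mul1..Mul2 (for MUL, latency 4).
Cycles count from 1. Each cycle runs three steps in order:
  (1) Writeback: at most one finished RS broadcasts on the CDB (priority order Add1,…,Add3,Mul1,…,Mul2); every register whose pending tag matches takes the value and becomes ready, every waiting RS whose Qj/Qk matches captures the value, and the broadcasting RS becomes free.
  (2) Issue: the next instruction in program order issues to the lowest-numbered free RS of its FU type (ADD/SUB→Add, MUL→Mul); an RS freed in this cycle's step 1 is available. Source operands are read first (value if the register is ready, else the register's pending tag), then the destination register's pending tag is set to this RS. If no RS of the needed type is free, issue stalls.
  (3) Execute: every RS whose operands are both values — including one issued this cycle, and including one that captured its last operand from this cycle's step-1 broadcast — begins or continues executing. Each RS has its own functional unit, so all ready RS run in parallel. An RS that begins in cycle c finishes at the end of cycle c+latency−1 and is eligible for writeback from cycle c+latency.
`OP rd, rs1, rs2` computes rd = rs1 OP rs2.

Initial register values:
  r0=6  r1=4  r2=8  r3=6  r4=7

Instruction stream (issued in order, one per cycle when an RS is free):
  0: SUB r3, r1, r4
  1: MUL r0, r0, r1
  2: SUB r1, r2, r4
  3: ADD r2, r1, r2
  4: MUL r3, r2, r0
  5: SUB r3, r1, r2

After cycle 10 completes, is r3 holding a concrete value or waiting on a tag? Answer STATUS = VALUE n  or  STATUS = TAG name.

  c1: issue SUB r3<-Add1  regs: r0:6,r1:4,r2:8,r3:Add1,r4:7
  c2: issue MUL r0<-Mul1  regs: r0:Mul1,r1:4,r2:8,r3:Add1,r4:7
  c3: CDB Add1=-3; issue SUB r1<-Add1  regs: r0:Mul1,r1:Add1,r2:8,r3:-3,r4:7
  c4: issue ADD r2<-Add2  regs: r0:Mul1,r1:Add1,r2:Add2,r3:-3,r4:7
  c5: CDB Add1=1; issue MUL r3<-Mul2  regs: r0:Mul1,r1:1,r2:Add2,r3:Mul2,r4:7
  c6: CDB Mul1=24; issue SUB r3<-Add1  regs: r0:24,r1:1,r2:Add2,r3:Add1,r4:7
  c7: CDB Add2=9  regs: r0:24,r1:1,r2:9,r3:Add1,r4:7
  c8: -  regs: r0:24,r1:1,r2:9,r3:Add1,r4:7
  c9: CDB Add1=-8  regs: r0:24,r1:1,r2:9,r3:-8,r4:7
  c10: -  regs: r0:24,r1:1,r2:9,r3:-8,r4:7

STATUS = VALUE -8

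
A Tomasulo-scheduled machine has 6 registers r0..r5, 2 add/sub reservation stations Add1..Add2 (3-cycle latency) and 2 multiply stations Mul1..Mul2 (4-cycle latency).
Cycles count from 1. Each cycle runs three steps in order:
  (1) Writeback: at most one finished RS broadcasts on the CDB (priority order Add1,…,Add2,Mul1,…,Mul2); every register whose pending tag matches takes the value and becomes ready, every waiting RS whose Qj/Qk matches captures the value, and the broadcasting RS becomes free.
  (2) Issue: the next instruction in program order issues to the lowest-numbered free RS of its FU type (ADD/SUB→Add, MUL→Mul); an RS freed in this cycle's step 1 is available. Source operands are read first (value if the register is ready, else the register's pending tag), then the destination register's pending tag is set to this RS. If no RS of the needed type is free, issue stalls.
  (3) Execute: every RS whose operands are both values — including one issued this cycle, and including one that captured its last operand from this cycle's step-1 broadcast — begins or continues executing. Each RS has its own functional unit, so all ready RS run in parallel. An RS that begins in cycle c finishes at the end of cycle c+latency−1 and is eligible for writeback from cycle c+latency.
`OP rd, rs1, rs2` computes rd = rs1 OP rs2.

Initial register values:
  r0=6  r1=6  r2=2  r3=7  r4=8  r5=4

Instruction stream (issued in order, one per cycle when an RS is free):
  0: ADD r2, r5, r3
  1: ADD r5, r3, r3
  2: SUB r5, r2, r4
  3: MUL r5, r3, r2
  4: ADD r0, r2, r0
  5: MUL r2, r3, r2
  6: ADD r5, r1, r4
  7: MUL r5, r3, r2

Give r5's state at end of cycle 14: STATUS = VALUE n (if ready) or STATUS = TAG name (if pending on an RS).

c1: issue ADD r2<-Add1 | r0:6,r1:6,r2:Add1,r3:7,r4:8,r5:4
c2: issue ADD r5<-Add2 | r0:6,r1:6,r2:Add1,r3:7,r4:8,r5:Add2
c3: stall | r0:6,r1:6,r2:Add1,r3:7,r4:8,r5:Add2
c4: CDB Add1=11; issue SUB r5<-Add1 | r0:6,r1:6,r2:11,r3:7,r4:8,r5:Add1
c5: CDB Add2=14; issue MUL r5<-Mul1 | r0:6,r1:6,r2:11,r3:7,r4:8,r5:Mul1
c6: issue ADD r0<-Add2 | r0:Add2,r1:6,r2:11,r3:7,r4:8,r5:Mul1
c7: CDB Add1=3; issue MUL r2<-Mul2 | r0:Add2,r1:6,r2:Mul2,r3:7,r4:8,r5:Mul1
c8: issue ADD r5<-Add1 | r0:Add2,r1:6,r2:Mul2,r3:7,r4:8,r5:Add1
c9: CDB Add2=17; stall | r0:17,r1:6,r2:Mul2,r3:7,r4:8,r5:Add1
c10: CDB Mul1=77; issue MUL r5<-Mul1 | r0:17,r1:6,r2:Mul2,r3:7,r4:8,r5:Mul1
c11: CDB Add1=14 | r0:17,r1:6,r2:Mul2,r3:7,r4:8,r5:Mul1
c12: CDB Mul2=77 | r0:17,r1:6,r2:77,r3:7,r4:8,r5:Mul1
c13: - | r0:17,r1:6,r2:77,r3:7,r4:8,r5:Mul1
c14: - | r0:17,r1:6,r2:77,r3:7,r4:8,r5:Mul1

STATUS = TAG Mul1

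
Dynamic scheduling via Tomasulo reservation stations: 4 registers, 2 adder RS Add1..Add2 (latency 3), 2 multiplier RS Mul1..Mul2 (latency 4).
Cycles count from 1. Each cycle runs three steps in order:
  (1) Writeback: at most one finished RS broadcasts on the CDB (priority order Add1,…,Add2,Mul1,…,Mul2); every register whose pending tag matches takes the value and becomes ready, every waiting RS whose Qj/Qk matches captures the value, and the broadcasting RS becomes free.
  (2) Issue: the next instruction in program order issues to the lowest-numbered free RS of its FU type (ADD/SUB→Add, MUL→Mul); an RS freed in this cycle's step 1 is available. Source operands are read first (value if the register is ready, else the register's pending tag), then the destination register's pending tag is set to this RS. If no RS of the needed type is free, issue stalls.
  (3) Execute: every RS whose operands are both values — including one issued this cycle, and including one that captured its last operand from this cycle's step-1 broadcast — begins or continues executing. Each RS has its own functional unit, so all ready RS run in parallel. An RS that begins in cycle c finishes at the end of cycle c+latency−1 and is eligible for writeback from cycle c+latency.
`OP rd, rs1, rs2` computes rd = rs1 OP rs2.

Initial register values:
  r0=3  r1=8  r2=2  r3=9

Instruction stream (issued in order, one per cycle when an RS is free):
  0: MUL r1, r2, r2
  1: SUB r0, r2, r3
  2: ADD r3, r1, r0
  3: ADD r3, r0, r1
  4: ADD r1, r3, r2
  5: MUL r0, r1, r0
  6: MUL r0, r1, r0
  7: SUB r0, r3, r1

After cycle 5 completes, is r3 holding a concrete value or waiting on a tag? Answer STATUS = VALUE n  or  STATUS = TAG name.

STATUS = TAG Add1

c1: issue MUL r1<-Mul1 | r0:3,r1:Mul1,r2:2,r3:9
c2: issue SUB r0<-Add1 | r0:Add1,r1:Mul1,r2:2,r3:9
c3: issue ADD r3<-Add2 | r0:Add1,r1:Mul1,r2:2,r3:Add2
c4: stall | r0:Add1,r1:Mul1,r2:2,r3:Add2
c5: CDB Add1=-7; issue ADD r3<-Add1 | r0:-7,r1:Mul1,r2:2,r3:Add1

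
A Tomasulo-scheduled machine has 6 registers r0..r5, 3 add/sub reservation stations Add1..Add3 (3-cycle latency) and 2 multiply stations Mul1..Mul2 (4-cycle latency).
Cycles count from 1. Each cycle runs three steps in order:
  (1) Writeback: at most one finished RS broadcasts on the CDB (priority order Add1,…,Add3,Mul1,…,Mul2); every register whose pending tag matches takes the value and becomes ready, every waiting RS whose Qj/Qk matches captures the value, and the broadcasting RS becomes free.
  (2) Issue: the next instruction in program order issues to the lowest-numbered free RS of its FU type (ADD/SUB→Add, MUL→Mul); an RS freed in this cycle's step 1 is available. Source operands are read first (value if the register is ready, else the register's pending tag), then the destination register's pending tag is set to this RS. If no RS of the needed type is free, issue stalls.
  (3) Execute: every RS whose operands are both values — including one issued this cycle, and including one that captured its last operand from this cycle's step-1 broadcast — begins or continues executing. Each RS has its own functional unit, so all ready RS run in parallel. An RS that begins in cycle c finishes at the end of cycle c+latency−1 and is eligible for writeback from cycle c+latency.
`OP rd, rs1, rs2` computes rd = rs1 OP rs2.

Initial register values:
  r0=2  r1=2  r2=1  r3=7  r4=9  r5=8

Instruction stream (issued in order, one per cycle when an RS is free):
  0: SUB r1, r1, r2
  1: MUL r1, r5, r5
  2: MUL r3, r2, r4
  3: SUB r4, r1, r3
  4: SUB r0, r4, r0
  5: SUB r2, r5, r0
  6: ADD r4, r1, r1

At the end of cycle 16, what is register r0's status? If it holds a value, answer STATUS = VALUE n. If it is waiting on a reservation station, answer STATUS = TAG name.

  c1: issue SUB r1<-Add1  regs: r0:2,r1:Add1,r2:1,r3:7,r4:9,r5:8
  c2: issue MUL r1<-Mul1  regs: r0:2,r1:Mul1,r2:1,r3:7,r4:9,r5:8
  c3: issue MUL r3<-Mul2  regs: r0:2,r1:Mul1,r2:1,r3:Mul2,r4:9,r5:8
  c4: CDB Add1=1; issue SUB r4<-Add1  regs: r0:2,r1:Mul1,r2:1,r3:Mul2,r4:Add1,r5:8
  c5: issue SUB r0<-Add2  regs: r0:Add2,r1:Mul1,r2:1,r3:Mul2,r4:Add1,r5:8
  c6: CDB Mul1=64; issue SUB r2<-Add3  regs: r0:Add2,r1:64,r2:Add3,r3:Mul2,r4:Add1,r5:8
  c7: CDB Mul2=9; stall  regs: r0:Add2,r1:64,r2:Add3,r3:9,r4:Add1,r5:8
  c8: stall  regs: r0:Add2,r1:64,r2:Add3,r3:9,r4:Add1,r5:8
  c9: stall  regs: r0:Add2,r1:64,r2:Add3,r3:9,r4:Add1,r5:8
  c10: CDB Add1=55; issue ADD r4<-Add1  regs: r0:Add2,r1:64,r2:Add3,r3:9,r4:Add1,r5:8
  c11: -  regs: r0:Add2,r1:64,r2:Add3,r3:9,r4:Add1,r5:8
  c12: -  regs: r0:Add2,r1:64,r2:Add3,r3:9,r4:Add1,r5:8
  c13: CDB Add1=128  regs: r0:Add2,r1:64,r2:Add3,r3:9,r4:128,r5:8
  c14: CDB Add2=53  regs: r0:53,r1:64,r2:Add3,r3:9,r4:128,r5:8
  c15: -  regs: r0:53,r1:64,r2:Add3,r3:9,r4:128,r5:8
  c16: -  regs: r0:53,r1:64,r2:Add3,r3:9,r4:128,r5:8

STATUS = VALUE 53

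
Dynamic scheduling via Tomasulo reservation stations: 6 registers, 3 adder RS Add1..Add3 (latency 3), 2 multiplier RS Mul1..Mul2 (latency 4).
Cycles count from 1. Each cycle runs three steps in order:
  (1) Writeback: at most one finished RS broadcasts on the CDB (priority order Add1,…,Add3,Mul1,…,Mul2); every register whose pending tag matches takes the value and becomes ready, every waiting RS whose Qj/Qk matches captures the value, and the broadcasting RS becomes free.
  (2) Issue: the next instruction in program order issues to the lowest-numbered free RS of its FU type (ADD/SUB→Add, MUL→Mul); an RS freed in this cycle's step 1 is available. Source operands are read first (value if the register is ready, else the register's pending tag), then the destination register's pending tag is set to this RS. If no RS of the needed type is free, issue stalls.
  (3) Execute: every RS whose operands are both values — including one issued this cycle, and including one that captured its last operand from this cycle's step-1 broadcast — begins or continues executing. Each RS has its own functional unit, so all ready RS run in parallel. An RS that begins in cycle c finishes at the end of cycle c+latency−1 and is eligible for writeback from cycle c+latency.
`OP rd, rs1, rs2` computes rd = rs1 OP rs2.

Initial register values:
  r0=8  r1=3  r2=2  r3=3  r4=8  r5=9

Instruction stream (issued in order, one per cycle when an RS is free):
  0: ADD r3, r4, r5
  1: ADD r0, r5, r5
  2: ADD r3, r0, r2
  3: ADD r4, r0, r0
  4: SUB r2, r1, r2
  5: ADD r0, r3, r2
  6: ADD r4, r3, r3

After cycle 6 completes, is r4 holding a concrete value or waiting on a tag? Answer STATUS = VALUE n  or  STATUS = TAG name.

  c1: issue ADD r3<-Add1  regs: r0:8,r1:3,r2:2,r3:Add1,r4:8,r5:9
  c2: issue ADD r0<-Add2  regs: r0:Add2,r1:3,r2:2,r3:Add1,r4:8,r5:9
  c3: issue ADD r3<-Add3  regs: r0:Add2,r1:3,r2:2,r3:Add3,r4:8,r5:9
  c4: CDB Add1=17; issue ADD r4<-Add1  regs: r0:Add2,r1:3,r2:2,r3:Add3,r4:Add1,r5:9
  c5: CDB Add2=18; issue SUB r2<-Add2  regs: r0:18,r1:3,r2:Add2,r3:Add3,r4:Add1,r5:9
  c6: stall  regs: r0:18,r1:3,r2:Add2,r3:Add3,r4:Add1,r5:9

STATUS = TAG Add1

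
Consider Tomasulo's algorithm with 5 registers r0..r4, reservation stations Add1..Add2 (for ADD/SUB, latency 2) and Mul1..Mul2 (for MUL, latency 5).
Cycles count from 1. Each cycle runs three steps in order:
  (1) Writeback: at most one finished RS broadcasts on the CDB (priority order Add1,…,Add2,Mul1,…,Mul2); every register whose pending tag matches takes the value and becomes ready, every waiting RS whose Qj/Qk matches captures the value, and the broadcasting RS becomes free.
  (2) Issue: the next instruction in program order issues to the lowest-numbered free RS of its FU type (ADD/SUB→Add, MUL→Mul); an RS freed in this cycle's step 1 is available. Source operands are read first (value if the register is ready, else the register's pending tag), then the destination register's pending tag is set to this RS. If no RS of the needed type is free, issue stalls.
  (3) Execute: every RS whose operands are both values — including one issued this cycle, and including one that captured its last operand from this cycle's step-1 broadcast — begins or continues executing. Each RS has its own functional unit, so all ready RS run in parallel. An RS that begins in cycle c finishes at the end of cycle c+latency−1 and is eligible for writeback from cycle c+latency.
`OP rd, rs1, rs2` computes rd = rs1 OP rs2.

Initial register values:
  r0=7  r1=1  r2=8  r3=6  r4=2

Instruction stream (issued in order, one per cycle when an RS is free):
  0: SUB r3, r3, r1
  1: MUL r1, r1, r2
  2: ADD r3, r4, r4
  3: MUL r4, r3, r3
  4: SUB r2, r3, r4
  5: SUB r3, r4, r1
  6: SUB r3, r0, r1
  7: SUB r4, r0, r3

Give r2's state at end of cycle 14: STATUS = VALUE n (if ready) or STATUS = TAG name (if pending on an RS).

cycle 1: issue SUB r3<-Add1 // r0:7,r1:1,r2:8,r3:Add1,r4:2
cycle 2: issue MUL r1<-Mul1 // r0:7,r1:Mul1,r2:8,r3:Add1,r4:2
cycle 3: CDB Add1=5; issue ADD r3<-Add1 // r0:7,r1:Mul1,r2:8,r3:Add1,r4:2
cycle 4: issue MUL r4<-Mul2 // r0:7,r1:Mul1,r2:8,r3:Add1,r4:Mul2
cycle 5: CDB Add1=4; issue SUB r2<-Add1 // r0:7,r1:Mul1,r2:Add1,r3:4,r4:Mul2
cycle 6: issue SUB r3<-Add2 // r0:7,r1:Mul1,r2:Add1,r3:Add2,r4:Mul2
cycle 7: CDB Mul1=8; stall // r0:7,r1:8,r2:Add1,r3:Add2,r4:Mul2
cycle 8: stall // r0:7,r1:8,r2:Add1,r3:Add2,r4:Mul2
cycle 9: stall // r0:7,r1:8,r2:Add1,r3:Add2,r4:Mul2
cycle 10: CDB Mul2=16; stall // r0:7,r1:8,r2:Add1,r3:Add2,r4:16
cycle 11: stall // r0:7,r1:8,r2:Add1,r3:Add2,r4:16
cycle 12: CDB Add1=-12; issue SUB r3<-Add1 // r0:7,r1:8,r2:-12,r3:Add1,r4:16
cycle 13: CDB Add2=8; issue SUB r4<-Add2 // r0:7,r1:8,r2:-12,r3:Add1,r4:Add2
cycle 14: CDB Add1=-1 // r0:7,r1:8,r2:-12,r3:-1,r4:Add2

STATUS = VALUE -12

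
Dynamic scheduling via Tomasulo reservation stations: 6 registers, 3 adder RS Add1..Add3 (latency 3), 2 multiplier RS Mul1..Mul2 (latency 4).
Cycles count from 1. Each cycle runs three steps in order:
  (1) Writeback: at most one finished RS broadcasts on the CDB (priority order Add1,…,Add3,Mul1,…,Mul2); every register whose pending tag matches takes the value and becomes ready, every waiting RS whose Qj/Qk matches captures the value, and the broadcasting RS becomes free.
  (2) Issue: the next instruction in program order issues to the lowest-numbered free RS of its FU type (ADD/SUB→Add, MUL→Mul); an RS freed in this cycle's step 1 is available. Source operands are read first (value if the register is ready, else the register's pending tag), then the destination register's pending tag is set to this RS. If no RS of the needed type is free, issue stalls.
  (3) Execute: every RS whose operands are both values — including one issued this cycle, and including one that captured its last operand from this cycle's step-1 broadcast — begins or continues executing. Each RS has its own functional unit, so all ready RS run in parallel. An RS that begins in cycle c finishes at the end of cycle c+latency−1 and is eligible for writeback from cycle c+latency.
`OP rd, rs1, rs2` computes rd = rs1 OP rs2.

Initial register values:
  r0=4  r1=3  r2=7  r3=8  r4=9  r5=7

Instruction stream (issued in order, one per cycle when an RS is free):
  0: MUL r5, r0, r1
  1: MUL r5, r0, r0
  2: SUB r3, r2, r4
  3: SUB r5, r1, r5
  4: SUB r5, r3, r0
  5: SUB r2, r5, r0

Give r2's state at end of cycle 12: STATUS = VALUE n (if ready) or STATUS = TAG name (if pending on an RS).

STATUS = VALUE -10

cycle 1: issue MUL r5<-Mul1 // r0:4,r1:3,r2:7,r3:8,r4:9,r5:Mul1
cycle 2: issue MUL r5<-Mul2 // r0:4,r1:3,r2:7,r3:8,r4:9,r5:Mul2
cycle 3: issue SUB r3<-Add1 // r0:4,r1:3,r2:7,r3:Add1,r4:9,r5:Mul2
cycle 4: issue SUB r5<-Add2 // r0:4,r1:3,r2:7,r3:Add1,r4:9,r5:Add2
cycle 5: CDB Mul1=12; issue SUB r5<-Add3 // r0:4,r1:3,r2:7,r3:Add1,r4:9,r5:Add3
cycle 6: CDB Add1=-2; issue SUB r2<-Add1 // r0:4,r1:3,r2:Add1,r3:-2,r4:9,r5:Add3
cycle 7: CDB Mul2=16 // r0:4,r1:3,r2:Add1,r3:-2,r4:9,r5:Add3
cycle 8: - // r0:4,r1:3,r2:Add1,r3:-2,r4:9,r5:Add3
cycle 9: CDB Add3=-6 // r0:4,r1:3,r2:Add1,r3:-2,r4:9,r5:-6
cycle 10: CDB Add2=-13 // r0:4,r1:3,r2:Add1,r3:-2,r4:9,r5:-6
cycle 11: - // r0:4,r1:3,r2:Add1,r3:-2,r4:9,r5:-6
cycle 12: CDB Add1=-10 // r0:4,r1:3,r2:-10,r3:-2,r4:9,r5:-6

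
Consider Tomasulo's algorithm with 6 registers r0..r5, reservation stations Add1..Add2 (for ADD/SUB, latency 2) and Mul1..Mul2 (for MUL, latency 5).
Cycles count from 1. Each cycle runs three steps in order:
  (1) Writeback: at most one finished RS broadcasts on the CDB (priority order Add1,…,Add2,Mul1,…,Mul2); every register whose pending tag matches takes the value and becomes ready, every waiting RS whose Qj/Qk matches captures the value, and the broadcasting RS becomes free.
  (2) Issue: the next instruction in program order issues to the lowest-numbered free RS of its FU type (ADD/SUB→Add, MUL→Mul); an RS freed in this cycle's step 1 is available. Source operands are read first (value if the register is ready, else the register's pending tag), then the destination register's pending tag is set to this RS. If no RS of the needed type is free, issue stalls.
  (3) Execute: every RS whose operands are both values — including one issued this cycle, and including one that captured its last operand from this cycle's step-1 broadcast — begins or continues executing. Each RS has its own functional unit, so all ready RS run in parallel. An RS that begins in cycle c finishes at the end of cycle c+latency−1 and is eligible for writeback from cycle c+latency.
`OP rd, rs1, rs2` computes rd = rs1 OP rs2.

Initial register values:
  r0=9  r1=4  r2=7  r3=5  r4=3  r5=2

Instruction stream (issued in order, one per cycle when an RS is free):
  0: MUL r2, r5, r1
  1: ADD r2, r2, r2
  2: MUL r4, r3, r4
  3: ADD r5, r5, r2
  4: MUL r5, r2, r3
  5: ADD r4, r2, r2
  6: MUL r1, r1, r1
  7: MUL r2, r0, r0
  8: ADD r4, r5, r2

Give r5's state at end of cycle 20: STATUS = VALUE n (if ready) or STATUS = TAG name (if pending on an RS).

STATUS = VALUE 80

  c1: issue MUL r2<-Mul1  regs: r0:9,r1:4,r2:Mul1,r3:5,r4:3,r5:2
  c2: issue ADD r2<-Add1  regs: r0:9,r1:4,r2:Add1,r3:5,r4:3,r5:2
  c3: issue MUL r4<-Mul2  regs: r0:9,r1:4,r2:Add1,r3:5,r4:Mul2,r5:2
  c4: issue ADD r5<-Add2  regs: r0:9,r1:4,r2:Add1,r3:5,r4:Mul2,r5:Add2
  c5: stall  regs: r0:9,r1:4,r2:Add1,r3:5,r4:Mul2,r5:Add2
  c6: CDB Mul1=8; issue MUL r5<-Mul1  regs: r0:9,r1:4,r2:Add1,r3:5,r4:Mul2,r5:Mul1
  c7: stall  regs: r0:9,r1:4,r2:Add1,r3:5,r4:Mul2,r5:Mul1
  c8: CDB Add1=16; issue ADD r4<-Add1  regs: r0:9,r1:4,r2:16,r3:5,r4:Add1,r5:Mul1
  c9: CDB Mul2=15; issue MUL r1<-Mul2  regs: r0:9,r1:Mul2,r2:16,r3:5,r4:Add1,r5:Mul1
  c10: CDB Add1=32; stall  regs: r0:9,r1:Mul2,r2:16,r3:5,r4:32,r5:Mul1
  c11: CDB Add2=18; stall  regs: r0:9,r1:Mul2,r2:16,r3:5,r4:32,r5:Mul1
  c12: stall  regs: r0:9,r1:Mul2,r2:16,r3:5,r4:32,r5:Mul1
  c13: CDB Mul1=80; issue MUL r2<-Mul1  regs: r0:9,r1:Mul2,r2:Mul1,r3:5,r4:32,r5:80
  c14: CDB Mul2=16; issue ADD r4<-Add1  regs: r0:9,r1:16,r2:Mul1,r3:5,r4:Add1,r5:80
  c15: -  regs: r0:9,r1:16,r2:Mul1,r3:5,r4:Add1,r5:80
  c16: -  regs: r0:9,r1:16,r2:Mul1,r3:5,r4:Add1,r5:80
  c17: -  regs: r0:9,r1:16,r2:Mul1,r3:5,r4:Add1,r5:80
  c18: CDB Mul1=81  regs: r0:9,r1:16,r2:81,r3:5,r4:Add1,r5:80
  c19: -  regs: r0:9,r1:16,r2:81,r3:5,r4:Add1,r5:80
  c20: CDB Add1=161  regs: r0:9,r1:16,r2:81,r3:5,r4:161,r5:80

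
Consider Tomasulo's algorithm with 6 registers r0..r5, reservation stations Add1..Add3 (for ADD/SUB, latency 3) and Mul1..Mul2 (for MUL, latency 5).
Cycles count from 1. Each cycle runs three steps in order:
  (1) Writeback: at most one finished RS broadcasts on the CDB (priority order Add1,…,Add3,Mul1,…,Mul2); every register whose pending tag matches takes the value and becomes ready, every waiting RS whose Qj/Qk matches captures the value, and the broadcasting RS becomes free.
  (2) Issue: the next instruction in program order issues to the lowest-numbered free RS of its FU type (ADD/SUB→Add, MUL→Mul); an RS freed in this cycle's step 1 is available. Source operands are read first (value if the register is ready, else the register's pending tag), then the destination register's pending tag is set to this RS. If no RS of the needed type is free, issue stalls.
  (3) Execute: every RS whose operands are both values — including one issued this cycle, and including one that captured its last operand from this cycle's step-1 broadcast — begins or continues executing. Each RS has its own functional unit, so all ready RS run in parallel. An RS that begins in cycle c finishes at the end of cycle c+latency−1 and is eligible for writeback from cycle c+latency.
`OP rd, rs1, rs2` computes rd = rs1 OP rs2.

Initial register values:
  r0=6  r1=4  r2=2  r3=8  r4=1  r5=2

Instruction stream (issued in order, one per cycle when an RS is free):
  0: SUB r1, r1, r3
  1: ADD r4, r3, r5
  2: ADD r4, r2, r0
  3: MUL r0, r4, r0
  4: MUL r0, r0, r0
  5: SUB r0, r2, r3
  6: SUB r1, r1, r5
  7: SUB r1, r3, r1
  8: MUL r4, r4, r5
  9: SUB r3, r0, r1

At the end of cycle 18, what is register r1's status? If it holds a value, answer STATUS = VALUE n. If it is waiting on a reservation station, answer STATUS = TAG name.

cycle 1: issue SUB r1<-Add1 // r0:6,r1:Add1,r2:2,r3:8,r4:1,r5:2
cycle 2: issue ADD r4<-Add2 // r0:6,r1:Add1,r2:2,r3:8,r4:Add2,r5:2
cycle 3: issue ADD r4<-Add3 // r0:6,r1:Add1,r2:2,r3:8,r4:Add3,r5:2
cycle 4: CDB Add1=-4; issue MUL r0<-Mul1 // r0:Mul1,r1:-4,r2:2,r3:8,r4:Add3,r5:2
cycle 5: CDB Add2=10; issue MUL r0<-Mul2 // r0:Mul2,r1:-4,r2:2,r3:8,r4:Add3,r5:2
cycle 6: CDB Add3=8; issue SUB r0<-Add1 // r0:Add1,r1:-4,r2:2,r3:8,r4:8,r5:2
cycle 7: issue SUB r1<-Add2 // r0:Add1,r1:Add2,r2:2,r3:8,r4:8,r5:2
cycle 8: issue SUB r1<-Add3 // r0:Add1,r1:Add3,r2:2,r3:8,r4:8,r5:2
cycle 9: CDB Add1=-6; stall // r0:-6,r1:Add3,r2:2,r3:8,r4:8,r5:2
cycle 10: CDB Add2=-6; stall // r0:-6,r1:Add3,r2:2,r3:8,r4:8,r5:2
cycle 11: CDB Mul1=48; issue MUL r4<-Mul1 // r0:-6,r1:Add3,r2:2,r3:8,r4:Mul1,r5:2
cycle 12: issue SUB r3<-Add1 // r0:-6,r1:Add3,r2:2,r3:Add1,r4:Mul1,r5:2
cycle 13: CDB Add3=14 // r0:-6,r1:14,r2:2,r3:Add1,r4:Mul1,r5:2
cycle 14: - // r0:-6,r1:14,r2:2,r3:Add1,r4:Mul1,r5:2
cycle 15: - // r0:-6,r1:14,r2:2,r3:Add1,r4:Mul1,r5:2
cycle 16: CDB Add1=-20 // r0:-6,r1:14,r2:2,r3:-20,r4:Mul1,r5:2
cycle 17: CDB Mul1=16 // r0:-6,r1:14,r2:2,r3:-20,r4:16,r5:2
cycle 18: CDB Mul2=2304 // r0:-6,r1:14,r2:2,r3:-20,r4:16,r5:2

STATUS = VALUE 14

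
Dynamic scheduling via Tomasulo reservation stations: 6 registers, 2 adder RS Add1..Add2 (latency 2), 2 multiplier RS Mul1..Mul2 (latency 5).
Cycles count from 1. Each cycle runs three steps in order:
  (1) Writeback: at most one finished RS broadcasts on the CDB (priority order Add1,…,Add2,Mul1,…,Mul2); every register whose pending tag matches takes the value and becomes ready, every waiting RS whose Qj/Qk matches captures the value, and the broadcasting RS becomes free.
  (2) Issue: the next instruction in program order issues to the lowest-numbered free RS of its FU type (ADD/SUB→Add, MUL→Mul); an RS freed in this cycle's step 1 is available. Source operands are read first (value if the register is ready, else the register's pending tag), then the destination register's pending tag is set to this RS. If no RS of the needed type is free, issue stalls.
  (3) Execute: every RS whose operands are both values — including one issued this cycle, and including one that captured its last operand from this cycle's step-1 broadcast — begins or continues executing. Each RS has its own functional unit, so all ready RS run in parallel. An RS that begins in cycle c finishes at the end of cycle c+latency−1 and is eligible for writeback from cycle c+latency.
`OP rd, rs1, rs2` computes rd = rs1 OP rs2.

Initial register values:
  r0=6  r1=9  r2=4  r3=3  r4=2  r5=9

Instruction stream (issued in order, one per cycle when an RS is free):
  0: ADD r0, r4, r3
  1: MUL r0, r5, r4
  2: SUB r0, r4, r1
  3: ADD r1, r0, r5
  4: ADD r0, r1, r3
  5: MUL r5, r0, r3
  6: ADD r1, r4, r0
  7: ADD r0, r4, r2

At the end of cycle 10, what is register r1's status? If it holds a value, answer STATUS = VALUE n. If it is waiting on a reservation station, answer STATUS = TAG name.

c1: issue ADD r0<-Add1 | r0:Add1,r1:9,r2:4,r3:3,r4:2,r5:9
c2: issue MUL r0<-Mul1 | r0:Mul1,r1:9,r2:4,r3:3,r4:2,r5:9
c3: CDB Add1=5; issue SUB r0<-Add1 | r0:Add1,r1:9,r2:4,r3:3,r4:2,r5:9
c4: issue ADD r1<-Add2 | r0:Add1,r1:Add2,r2:4,r3:3,r4:2,r5:9
c5: CDB Add1=-7; issue ADD r0<-Add1 | r0:Add1,r1:Add2,r2:4,r3:3,r4:2,r5:9
c6: issue MUL r5<-Mul2 | r0:Add1,r1:Add2,r2:4,r3:3,r4:2,r5:Mul2
c7: CDB Add2=2; issue ADD r1<-Add2 | r0:Add1,r1:Add2,r2:4,r3:3,r4:2,r5:Mul2
c8: CDB Mul1=18; stall | r0:Add1,r1:Add2,r2:4,r3:3,r4:2,r5:Mul2
c9: CDB Add1=5; issue ADD r0<-Add1 | r0:Add1,r1:Add2,r2:4,r3:3,r4:2,r5:Mul2
c10: - | r0:Add1,r1:Add2,r2:4,r3:3,r4:2,r5:Mul2

STATUS = TAG Add2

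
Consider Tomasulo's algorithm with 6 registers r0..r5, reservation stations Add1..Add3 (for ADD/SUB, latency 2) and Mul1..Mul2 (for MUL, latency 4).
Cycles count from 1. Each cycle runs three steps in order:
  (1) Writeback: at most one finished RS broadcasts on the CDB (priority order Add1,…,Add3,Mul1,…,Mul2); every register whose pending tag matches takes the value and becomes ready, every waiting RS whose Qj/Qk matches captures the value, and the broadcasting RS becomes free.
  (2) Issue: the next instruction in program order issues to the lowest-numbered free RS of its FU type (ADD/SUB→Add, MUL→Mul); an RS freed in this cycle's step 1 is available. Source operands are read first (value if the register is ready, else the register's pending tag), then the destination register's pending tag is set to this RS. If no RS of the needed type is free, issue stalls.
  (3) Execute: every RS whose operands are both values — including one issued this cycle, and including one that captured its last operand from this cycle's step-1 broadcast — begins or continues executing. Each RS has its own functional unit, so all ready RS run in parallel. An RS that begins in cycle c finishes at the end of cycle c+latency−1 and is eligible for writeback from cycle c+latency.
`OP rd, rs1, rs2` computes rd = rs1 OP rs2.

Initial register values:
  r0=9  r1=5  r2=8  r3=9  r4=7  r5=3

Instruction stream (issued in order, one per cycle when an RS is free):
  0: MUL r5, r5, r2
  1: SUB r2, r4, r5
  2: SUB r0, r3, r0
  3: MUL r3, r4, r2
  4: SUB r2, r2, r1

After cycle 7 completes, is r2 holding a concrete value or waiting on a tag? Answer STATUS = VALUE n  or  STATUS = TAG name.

STATUS = TAG Add2

cycle 1: issue MUL r5<-Mul1 // r0:9,r1:5,r2:8,r3:9,r4:7,r5:Mul1
cycle 2: issue SUB r2<-Add1 // r0:9,r1:5,r2:Add1,r3:9,r4:7,r5:Mul1
cycle 3: issue SUB r0<-Add2 // r0:Add2,r1:5,r2:Add1,r3:9,r4:7,r5:Mul1
cycle 4: issue MUL r3<-Mul2 // r0:Add2,r1:5,r2:Add1,r3:Mul2,r4:7,r5:Mul1
cycle 5: CDB Add2=0; issue SUB r2<-Add2 // r0:0,r1:5,r2:Add2,r3:Mul2,r4:7,r5:Mul1
cycle 6: CDB Mul1=24 // r0:0,r1:5,r2:Add2,r3:Mul2,r4:7,r5:24
cycle 7: - // r0:0,r1:5,r2:Add2,r3:Mul2,r4:7,r5:24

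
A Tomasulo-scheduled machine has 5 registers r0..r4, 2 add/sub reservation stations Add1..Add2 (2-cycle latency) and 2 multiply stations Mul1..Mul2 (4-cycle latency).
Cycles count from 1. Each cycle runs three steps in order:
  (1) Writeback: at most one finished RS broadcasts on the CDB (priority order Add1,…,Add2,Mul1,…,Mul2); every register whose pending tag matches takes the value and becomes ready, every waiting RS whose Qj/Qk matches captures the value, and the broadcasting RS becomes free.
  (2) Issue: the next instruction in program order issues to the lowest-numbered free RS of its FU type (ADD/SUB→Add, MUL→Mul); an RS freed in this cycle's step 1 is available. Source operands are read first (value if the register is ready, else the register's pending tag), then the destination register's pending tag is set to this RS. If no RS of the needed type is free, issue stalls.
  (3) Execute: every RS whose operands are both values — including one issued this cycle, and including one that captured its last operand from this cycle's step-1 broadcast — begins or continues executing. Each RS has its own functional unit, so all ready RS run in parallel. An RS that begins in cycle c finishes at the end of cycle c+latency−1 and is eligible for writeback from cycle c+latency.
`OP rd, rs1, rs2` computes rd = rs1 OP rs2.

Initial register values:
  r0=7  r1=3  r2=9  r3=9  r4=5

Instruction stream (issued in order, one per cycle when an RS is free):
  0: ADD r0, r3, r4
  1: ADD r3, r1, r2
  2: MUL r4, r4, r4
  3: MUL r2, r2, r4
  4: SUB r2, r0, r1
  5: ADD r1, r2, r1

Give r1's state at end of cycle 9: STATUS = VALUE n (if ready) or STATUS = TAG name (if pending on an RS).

cycle 1: issue ADD r0<-Add1 // r0:Add1,r1:3,r2:9,r3:9,r4:5
cycle 2: issue ADD r3<-Add2 // r0:Add1,r1:3,r2:9,r3:Add2,r4:5
cycle 3: CDB Add1=14; issue MUL r4<-Mul1 // r0:14,r1:3,r2:9,r3:Add2,r4:Mul1
cycle 4: CDB Add2=12; issue MUL r2<-Mul2 // r0:14,r1:3,r2:Mul2,r3:12,r4:Mul1
cycle 5: issue SUB r2<-Add1 // r0:14,r1:3,r2:Add1,r3:12,r4:Mul1
cycle 6: issue ADD r1<-Add2 // r0:14,r1:Add2,r2:Add1,r3:12,r4:Mul1
cycle 7: CDB Add1=11 // r0:14,r1:Add2,r2:11,r3:12,r4:Mul1
cycle 8: CDB Mul1=25 // r0:14,r1:Add2,r2:11,r3:12,r4:25
cycle 9: CDB Add2=14 // r0:14,r1:14,r2:11,r3:12,r4:25

STATUS = VALUE 14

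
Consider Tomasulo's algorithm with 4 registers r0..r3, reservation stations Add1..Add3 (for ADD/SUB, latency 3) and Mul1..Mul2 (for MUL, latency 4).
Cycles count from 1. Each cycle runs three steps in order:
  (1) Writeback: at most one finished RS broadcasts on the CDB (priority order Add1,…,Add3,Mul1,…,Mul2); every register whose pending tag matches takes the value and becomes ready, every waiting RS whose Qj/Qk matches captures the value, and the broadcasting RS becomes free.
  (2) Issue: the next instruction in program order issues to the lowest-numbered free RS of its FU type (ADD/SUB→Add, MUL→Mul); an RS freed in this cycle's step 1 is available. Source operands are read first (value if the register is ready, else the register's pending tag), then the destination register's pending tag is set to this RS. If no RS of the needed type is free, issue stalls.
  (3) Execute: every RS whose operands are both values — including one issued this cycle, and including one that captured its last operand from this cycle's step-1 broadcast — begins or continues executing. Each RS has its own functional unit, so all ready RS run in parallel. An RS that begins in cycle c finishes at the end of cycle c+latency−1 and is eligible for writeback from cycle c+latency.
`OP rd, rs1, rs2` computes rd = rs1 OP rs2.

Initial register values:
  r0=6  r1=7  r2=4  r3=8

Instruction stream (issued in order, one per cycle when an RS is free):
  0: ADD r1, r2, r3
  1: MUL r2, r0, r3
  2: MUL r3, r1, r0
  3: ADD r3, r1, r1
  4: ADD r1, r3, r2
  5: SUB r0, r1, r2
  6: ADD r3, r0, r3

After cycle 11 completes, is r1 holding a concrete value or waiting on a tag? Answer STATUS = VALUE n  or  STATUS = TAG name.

STATUS = VALUE 72

c1: issue ADD r1<-Add1 | r0:6,r1:Add1,r2:4,r3:8
c2: issue MUL r2<-Mul1 | r0:6,r1:Add1,r2:Mul1,r3:8
c3: issue MUL r3<-Mul2 | r0:6,r1:Add1,r2:Mul1,r3:Mul2
c4: CDB Add1=12; issue ADD r3<-Add1 | r0:6,r1:12,r2:Mul1,r3:Add1
c5: issue ADD r1<-Add2 | r0:6,r1:Add2,r2:Mul1,r3:Add1
c6: CDB Mul1=48; issue SUB r0<-Add3 | r0:Add3,r1:Add2,r2:48,r3:Add1
c7: CDB Add1=24; issue ADD r3<-Add1 | r0:Add3,r1:Add2,r2:48,r3:Add1
c8: CDB Mul2=72 | r0:Add3,r1:Add2,r2:48,r3:Add1
c9: - | r0:Add3,r1:Add2,r2:48,r3:Add1
c10: CDB Add2=72 | r0:Add3,r1:72,r2:48,r3:Add1
c11: - | r0:Add3,r1:72,r2:48,r3:Add1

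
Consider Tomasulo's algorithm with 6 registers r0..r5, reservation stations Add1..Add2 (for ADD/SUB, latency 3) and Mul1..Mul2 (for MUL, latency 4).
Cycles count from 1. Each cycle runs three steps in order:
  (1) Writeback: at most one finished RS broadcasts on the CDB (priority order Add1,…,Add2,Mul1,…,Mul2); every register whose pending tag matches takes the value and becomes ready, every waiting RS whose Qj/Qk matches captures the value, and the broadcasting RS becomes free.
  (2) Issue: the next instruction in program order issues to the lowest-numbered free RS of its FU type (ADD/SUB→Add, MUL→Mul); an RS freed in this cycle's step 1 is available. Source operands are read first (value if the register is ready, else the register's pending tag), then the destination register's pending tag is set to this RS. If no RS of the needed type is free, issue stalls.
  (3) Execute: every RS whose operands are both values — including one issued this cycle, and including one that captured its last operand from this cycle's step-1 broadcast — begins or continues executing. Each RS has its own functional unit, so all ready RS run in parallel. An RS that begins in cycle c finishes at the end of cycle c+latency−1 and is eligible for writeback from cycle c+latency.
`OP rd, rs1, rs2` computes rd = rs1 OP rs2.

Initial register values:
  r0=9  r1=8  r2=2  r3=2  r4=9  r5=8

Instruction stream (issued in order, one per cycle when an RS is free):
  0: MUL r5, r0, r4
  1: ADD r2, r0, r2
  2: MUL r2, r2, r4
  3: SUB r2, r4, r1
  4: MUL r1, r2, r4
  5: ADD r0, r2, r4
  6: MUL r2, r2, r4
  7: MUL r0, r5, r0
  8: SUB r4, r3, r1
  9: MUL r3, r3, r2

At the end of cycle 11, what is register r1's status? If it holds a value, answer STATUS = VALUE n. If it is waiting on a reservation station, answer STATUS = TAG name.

STATUS = VALUE 9

cycle 1: issue MUL r5<-Mul1 // r0:9,r1:8,r2:2,r3:2,r4:9,r5:Mul1
cycle 2: issue ADD r2<-Add1 // r0:9,r1:8,r2:Add1,r3:2,r4:9,r5:Mul1
cycle 3: issue MUL r2<-Mul2 // r0:9,r1:8,r2:Mul2,r3:2,r4:9,r5:Mul1
cycle 4: issue SUB r2<-Add2 // r0:9,r1:8,r2:Add2,r3:2,r4:9,r5:Mul1
cycle 5: CDB Add1=11; stall // r0:9,r1:8,r2:Add2,r3:2,r4:9,r5:Mul1
cycle 6: CDB Mul1=81; issue MUL r1<-Mul1 // r0:9,r1:Mul1,r2:Add2,r3:2,r4:9,r5:81
cycle 7: CDB Add2=1; issue ADD r0<-Add1 // r0:Add1,r1:Mul1,r2:1,r3:2,r4:9,r5:81
cycle 8: stall // r0:Add1,r1:Mul1,r2:1,r3:2,r4:9,r5:81
cycle 9: CDB Mul2=99; issue MUL r2<-Mul2 // r0:Add1,r1:Mul1,r2:Mul2,r3:2,r4:9,r5:81
cycle 10: CDB Add1=10; stall // r0:10,r1:Mul1,r2:Mul2,r3:2,r4:9,r5:81
cycle 11: CDB Mul1=9; issue MUL r0<-Mul1 // r0:Mul1,r1:9,r2:Mul2,r3:2,r4:9,r5:81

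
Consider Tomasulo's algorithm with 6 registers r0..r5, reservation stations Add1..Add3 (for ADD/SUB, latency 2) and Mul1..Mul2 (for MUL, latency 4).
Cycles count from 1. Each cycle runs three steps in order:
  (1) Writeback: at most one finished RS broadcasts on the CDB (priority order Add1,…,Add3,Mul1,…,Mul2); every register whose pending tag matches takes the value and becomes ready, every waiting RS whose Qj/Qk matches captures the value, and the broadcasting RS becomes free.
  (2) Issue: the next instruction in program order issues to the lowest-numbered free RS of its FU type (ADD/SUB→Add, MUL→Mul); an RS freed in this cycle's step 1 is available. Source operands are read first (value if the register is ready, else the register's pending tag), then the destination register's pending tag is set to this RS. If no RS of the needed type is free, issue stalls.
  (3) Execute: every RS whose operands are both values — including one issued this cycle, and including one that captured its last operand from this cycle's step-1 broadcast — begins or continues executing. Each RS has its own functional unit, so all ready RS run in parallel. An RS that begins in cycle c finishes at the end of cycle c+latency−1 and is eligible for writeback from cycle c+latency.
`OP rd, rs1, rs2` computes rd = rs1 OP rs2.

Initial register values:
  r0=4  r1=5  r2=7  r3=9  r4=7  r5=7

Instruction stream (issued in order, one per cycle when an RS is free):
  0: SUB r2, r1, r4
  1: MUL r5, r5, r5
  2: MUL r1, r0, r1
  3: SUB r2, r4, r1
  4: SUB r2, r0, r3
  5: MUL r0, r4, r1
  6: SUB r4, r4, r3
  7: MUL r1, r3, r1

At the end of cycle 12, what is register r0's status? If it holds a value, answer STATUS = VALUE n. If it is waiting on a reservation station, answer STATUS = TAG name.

STATUS = VALUE 140

  c1: issue SUB r2<-Add1  regs: r0:4,r1:5,r2:Add1,r3:9,r4:7,r5:7
  c2: issue MUL r5<-Mul1  regs: r0:4,r1:5,r2:Add1,r3:9,r4:7,r5:Mul1
  c3: CDB Add1=-2; issue MUL r1<-Mul2  regs: r0:4,r1:Mul2,r2:-2,r3:9,r4:7,r5:Mul1
  c4: issue SUB r2<-Add1  regs: r0:4,r1:Mul2,r2:Add1,r3:9,r4:7,r5:Mul1
  c5: issue SUB r2<-Add2  regs: r0:4,r1:Mul2,r2:Add2,r3:9,r4:7,r5:Mul1
  c6: CDB Mul1=49; issue MUL r0<-Mul1  regs: r0:Mul1,r1:Mul2,r2:Add2,r3:9,r4:7,r5:49
  c7: CDB Add2=-5; issue SUB r4<-Add2  regs: r0:Mul1,r1:Mul2,r2:-5,r3:9,r4:Add2,r5:49
  c8: CDB Mul2=20; issue MUL r1<-Mul2  regs: r0:Mul1,r1:Mul2,r2:-5,r3:9,r4:Add2,r5:49
  c9: CDB Add2=-2  regs: r0:Mul1,r1:Mul2,r2:-5,r3:9,r4:-2,r5:49
  c10: CDB Add1=-13  regs: r0:Mul1,r1:Mul2,r2:-5,r3:9,r4:-2,r5:49
  c11: -  regs: r0:Mul1,r1:Mul2,r2:-5,r3:9,r4:-2,r5:49
  c12: CDB Mul1=140  regs: r0:140,r1:Mul2,r2:-5,r3:9,r4:-2,r5:49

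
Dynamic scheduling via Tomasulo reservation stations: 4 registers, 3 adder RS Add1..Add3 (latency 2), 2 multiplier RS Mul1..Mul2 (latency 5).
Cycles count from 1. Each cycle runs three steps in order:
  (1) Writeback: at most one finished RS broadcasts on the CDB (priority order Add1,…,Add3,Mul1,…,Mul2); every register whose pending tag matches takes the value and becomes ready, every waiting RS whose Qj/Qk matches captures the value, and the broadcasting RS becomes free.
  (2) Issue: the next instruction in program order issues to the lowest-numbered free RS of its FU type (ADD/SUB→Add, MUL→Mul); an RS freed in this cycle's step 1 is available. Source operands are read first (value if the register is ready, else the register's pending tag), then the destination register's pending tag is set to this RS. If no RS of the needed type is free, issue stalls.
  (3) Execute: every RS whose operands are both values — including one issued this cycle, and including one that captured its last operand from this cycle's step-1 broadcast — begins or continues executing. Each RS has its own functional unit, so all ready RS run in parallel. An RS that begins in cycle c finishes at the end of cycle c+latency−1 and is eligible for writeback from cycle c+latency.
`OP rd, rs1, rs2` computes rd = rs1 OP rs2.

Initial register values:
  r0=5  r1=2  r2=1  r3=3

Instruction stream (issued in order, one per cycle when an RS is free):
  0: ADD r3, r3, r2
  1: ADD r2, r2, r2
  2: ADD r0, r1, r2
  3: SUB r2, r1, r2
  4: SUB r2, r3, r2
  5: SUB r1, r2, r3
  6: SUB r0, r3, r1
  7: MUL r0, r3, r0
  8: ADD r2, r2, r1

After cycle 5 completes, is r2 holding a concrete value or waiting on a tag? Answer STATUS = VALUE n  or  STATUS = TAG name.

STATUS = TAG Add3

  c1: issue ADD r3<-Add1  regs: r0:5,r1:2,r2:1,r3:Add1
  c2: issue ADD r2<-Add2  regs: r0:5,r1:2,r2:Add2,r3:Add1
  c3: CDB Add1=4; issue ADD r0<-Add1  regs: r0:Add1,r1:2,r2:Add2,r3:4
  c4: CDB Add2=2; issue SUB r2<-Add2  regs: r0:Add1,r1:2,r2:Add2,r3:4
  c5: issue SUB r2<-Add3  regs: r0:Add1,r1:2,r2:Add3,r3:4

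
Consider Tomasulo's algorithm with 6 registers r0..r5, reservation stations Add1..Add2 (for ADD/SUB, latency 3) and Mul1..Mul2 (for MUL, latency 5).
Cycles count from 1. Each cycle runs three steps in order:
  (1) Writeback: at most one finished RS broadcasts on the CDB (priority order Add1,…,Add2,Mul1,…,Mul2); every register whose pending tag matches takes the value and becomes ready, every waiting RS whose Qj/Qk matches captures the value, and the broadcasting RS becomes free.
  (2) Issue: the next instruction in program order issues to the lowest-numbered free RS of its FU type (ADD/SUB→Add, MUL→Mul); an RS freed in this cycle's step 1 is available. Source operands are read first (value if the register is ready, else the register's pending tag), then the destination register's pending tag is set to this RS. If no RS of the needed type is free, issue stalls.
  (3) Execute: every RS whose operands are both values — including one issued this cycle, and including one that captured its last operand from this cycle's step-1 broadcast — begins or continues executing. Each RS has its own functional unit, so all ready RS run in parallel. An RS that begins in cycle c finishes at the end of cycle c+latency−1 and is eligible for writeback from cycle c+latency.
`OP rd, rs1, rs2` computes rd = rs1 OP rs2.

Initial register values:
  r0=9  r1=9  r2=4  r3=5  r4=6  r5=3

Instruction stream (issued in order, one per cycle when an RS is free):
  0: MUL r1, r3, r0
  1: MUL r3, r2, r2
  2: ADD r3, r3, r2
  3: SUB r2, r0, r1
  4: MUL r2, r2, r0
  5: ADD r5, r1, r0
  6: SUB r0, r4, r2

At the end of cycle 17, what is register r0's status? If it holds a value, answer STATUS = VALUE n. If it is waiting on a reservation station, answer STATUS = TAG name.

c1: issue MUL r1<-Mul1 | r0:9,r1:Mul1,r2:4,r3:5,r4:6,r5:3
c2: issue MUL r3<-Mul2 | r0:9,r1:Mul1,r2:4,r3:Mul2,r4:6,r5:3
c3: issue ADD r3<-Add1 | r0:9,r1:Mul1,r2:4,r3:Add1,r4:6,r5:3
c4: issue SUB r2<-Add2 | r0:9,r1:Mul1,r2:Add2,r3:Add1,r4:6,r5:3
c5: stall | r0:9,r1:Mul1,r2:Add2,r3:Add1,r4:6,r5:3
c6: CDB Mul1=45; issue MUL r2<-Mul1 | r0:9,r1:45,r2:Mul1,r3:Add1,r4:6,r5:3
c7: CDB Mul2=16; stall | r0:9,r1:45,r2:Mul1,r3:Add1,r4:6,r5:3
c8: stall | r0:9,r1:45,r2:Mul1,r3:Add1,r4:6,r5:3
c9: CDB Add2=-36; issue ADD r5<-Add2 | r0:9,r1:45,r2:Mul1,r3:Add1,r4:6,r5:Add2
c10: CDB Add1=20; issue SUB r0<-Add1 | r0:Add1,r1:45,r2:Mul1,r3:20,r4:6,r5:Add2
c11: - | r0:Add1,r1:45,r2:Mul1,r3:20,r4:6,r5:Add2
c12: CDB Add2=54 | r0:Add1,r1:45,r2:Mul1,r3:20,r4:6,r5:54
c13: - | r0:Add1,r1:45,r2:Mul1,r3:20,r4:6,r5:54
c14: CDB Mul1=-324 | r0:Add1,r1:45,r2:-324,r3:20,r4:6,r5:54
c15: - | r0:Add1,r1:45,r2:-324,r3:20,r4:6,r5:54
c16: - | r0:Add1,r1:45,r2:-324,r3:20,r4:6,r5:54
c17: CDB Add1=330 | r0:330,r1:45,r2:-324,r3:20,r4:6,r5:54

STATUS = VALUE 330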